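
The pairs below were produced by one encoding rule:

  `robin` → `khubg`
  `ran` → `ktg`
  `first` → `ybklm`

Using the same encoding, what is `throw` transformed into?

makhp

Compare letters: r→k is +19, o→h is +19, b→u is +19 — a constant shift. It's a constant shift of +19 (ROT19).
For throw: t+19=m, h+19=a, r+19=k, o+19=h, w+19=p.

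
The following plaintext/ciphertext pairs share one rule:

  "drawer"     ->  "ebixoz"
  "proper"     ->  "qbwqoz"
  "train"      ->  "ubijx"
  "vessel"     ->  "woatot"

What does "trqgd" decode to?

Shifts by position in drawer: pos 0: d→e (+1), pos 1: r→b (+10), pos 2: a→i (+8), pos 3: w→x (+1), pos 4: e→o (+10), pos 5: r→z (+8) — repeating every 3. It's a Vigenère-style cipher with numeric key [1,10,8]: position i shifts by key[i mod 3].
Decoding trqgd: t−1=s, r−10=h, q−8=i, g−1=f, d−10=t.

shift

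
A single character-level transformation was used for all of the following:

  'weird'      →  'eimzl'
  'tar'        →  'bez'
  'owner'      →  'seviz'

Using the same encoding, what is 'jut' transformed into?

ryb

The rule splits by letter class: vowels +4, consonants +8.
For jut: j(cons)+8=r, u(vowel)+4=y, t(cons)+8=b.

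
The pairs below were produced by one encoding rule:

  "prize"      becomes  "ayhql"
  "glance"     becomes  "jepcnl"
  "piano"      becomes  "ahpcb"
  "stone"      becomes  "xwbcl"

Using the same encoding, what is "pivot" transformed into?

p(15)→a(0) and r(17)→y(24) fit y≡25x+15 (mod 26); the inverse of 25 mod 26 is 25. This is an affine cipher: with a=0,…,z=25, each position x becomes (25x+15) mod 26.
For pivot: p(15)→25·15+15≡0=a; i(8)→25·8+15≡7=h; v(21)→25·21+15≡20=u; o(14)→25·14+15≡1=b; t(19)→25·19+15≡22=w (all mod 26).

ahubw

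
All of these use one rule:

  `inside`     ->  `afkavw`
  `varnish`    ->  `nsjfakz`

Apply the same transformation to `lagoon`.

This is a Caesar cipher with shift 18.
For lagoon: l+18=d, a+18=s, g+18=y, o+18=g, o+18=g, n+18=f.

dsyggf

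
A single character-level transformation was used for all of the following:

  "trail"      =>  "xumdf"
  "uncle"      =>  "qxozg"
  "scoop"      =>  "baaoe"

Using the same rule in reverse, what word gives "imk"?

The output letters match the input read backwards, each shifted +12: trail reversed is liart. Two steps: reverse the string, then apply a Caesar shift of +12.
Reversing it on imk: shift back: i−12=w, m−12=a, k−12=y → way; then reverse → yaw.

yaw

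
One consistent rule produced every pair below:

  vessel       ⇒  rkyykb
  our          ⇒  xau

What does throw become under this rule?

cuxnz

The output letters match the input read backwards, each shifted +6: vessel reversed is lessev. Read the word backwards and shift each letter +6.
For throw: reverse → worht; then shift: w+6=c, o+6=u, r+6=x, h+6=n, t+6=z.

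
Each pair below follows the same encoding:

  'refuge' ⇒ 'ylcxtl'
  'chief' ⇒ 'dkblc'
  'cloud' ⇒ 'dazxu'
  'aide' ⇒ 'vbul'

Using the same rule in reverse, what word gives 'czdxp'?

focus

r(17)→y(24) and e(4)→l(11) fit y≡17x+21 (mod 26); the inverse of 17 mod 26 is 23. Treating letters as 0–25, the rule is x ↦ 17x + 21 (mod 26).
Undoing it on czdxp: c(2)→23·(2−21)≡5=f; z(25)→23·(25−21)≡14=o; d(3)→23·(3−21)≡2=c; x(23)→23·(23−21)≡20=u; p(15)→23·(15−21)≡18=s (all mod 26).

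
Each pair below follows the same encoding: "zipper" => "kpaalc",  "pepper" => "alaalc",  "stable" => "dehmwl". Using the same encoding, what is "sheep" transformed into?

dslla

The shift depends on letter class: consonant z→k is +11, but vowel i→p is +7. Vowels shift forward by 7 and consonants shift forward by 11.
Applying it to sheep: s(cons)+11=d, h(cons)+11=s, e(vowel)+7=l, e(vowel)+7=l, p(cons)+11=a.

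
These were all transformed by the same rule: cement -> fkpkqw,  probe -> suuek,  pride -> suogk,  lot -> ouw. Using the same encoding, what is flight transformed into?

ioojkw

The shift depends on letter class: consonant c→f is +3, but vowel e→k is +6. The rule splits by letter class: vowels +6, consonants +3.
On flight: f(cons)+3=i, l(cons)+3=o, i(vowel)+6=o, g(cons)+3=j, h(cons)+3=k, t(cons)+3=w.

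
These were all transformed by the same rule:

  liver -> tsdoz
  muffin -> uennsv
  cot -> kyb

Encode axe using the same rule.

kfo

The rule splits by letter class: vowels +10, consonants +8.
For axe: a(vowel)+10=k, x(cons)+8=f, e(vowel)+10=o.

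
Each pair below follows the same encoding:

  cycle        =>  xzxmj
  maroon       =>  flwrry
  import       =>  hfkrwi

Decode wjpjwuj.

reserve

c(2)→x(23) and y(24)→z(25) fit y≡19x+11 (mod 26); the inverse of 19 mod 26 is 11. Treating letters as 0–25, the rule is x ↦ 19x + 11 (mod 26).
Reversing it on wjpjwuj: w(22)→11·(22−11)≡17=r; j(9)→11·(9−11)≡4=e; p(15)→11·(15−11)≡18=s; j(9)→11·(9−11)≡4=e; w(22)→11·(22−11)≡17=r; u(20)→11·(20−11)≡21=v; j(9)→11·(9−11)≡4=e (all mod 26).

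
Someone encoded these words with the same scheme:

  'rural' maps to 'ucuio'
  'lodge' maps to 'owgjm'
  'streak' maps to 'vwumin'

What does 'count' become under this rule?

fwcqw

Vowels shift forward by 8 and consonants shift forward by 3.
Applying it to count: c(cons)+3=f, o(vowel)+8=w, u(vowel)+8=c, n(cons)+3=q, t(cons)+3=w.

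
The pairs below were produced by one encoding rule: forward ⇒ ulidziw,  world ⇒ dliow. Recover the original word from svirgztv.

Each pair mirrors across the alphabet (f↔u, o↔l, r↔i): positions sum to 25. Letters are reflected about the middle of the alphabet (position → 25−position): Atbash.
Reversing it on svirgztv: s↔h, v↔e, i↔r, r↔i, g↔t, z↔a, t↔g, v↔e.

heritage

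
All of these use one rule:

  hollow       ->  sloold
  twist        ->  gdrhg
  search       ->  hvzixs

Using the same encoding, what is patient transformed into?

kzgrvmg

This is the alphabet-reversal cipher (Atbash): a becomes z, b becomes y, etc.
On patient: p↔k, a↔z, t↔g, i↔r, e↔v, n↔m, t↔g.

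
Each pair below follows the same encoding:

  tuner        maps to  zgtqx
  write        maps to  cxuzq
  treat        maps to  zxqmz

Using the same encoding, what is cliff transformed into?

irull

The shift depends on letter class: consonant t→z is +6, but vowel u→g is +12. Two shifts are in play — +12 for a/e/i/o/u, +6 for every other letter.
On cliff: c(cons)+6=i, l(cons)+6=r, i(vowel)+12=u, f(cons)+6=l, f(cons)+6=l.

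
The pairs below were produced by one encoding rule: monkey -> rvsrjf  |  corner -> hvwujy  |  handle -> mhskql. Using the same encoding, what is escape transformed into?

jzhhul

Shifts by position in monkey: pos 0: m→r (+5), pos 1: o→v (+7), pos 2: n→s (+5), pos 3: k→r (+7) — repeating every 2. The shifts repeat in a cycle of length 2: positions 0,1,… shift by +5, +7, then the pattern repeats.
Applying it to escape: e+5=j, s+7=z, c+5=h, a+7=h, p+5=u, e+7=l.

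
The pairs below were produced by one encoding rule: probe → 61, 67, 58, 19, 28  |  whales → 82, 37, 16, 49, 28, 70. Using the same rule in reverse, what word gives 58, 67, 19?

p(#16)→61 and r(#18)→67: differences scale by 3, so n = 3·pos + 13. The formula is n = 3×(alphabet index, a=1) + 13.
Reversing it on 58, 67, 19: 58→(58−13)÷3=15=o, 67→(67−13)÷3=18=r, 19→(19−13)÷3=2=b.

orb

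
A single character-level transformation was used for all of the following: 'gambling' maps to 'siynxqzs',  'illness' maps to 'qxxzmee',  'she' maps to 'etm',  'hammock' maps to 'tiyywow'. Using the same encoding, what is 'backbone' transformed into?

The shift depends on letter class: consonant g→s is +12, but vowel a→i is +8. Vowels shift forward by 8 and consonants shift forward by 12.
Applying it to backbone: b(cons)+12=n, a(vowel)+8=i, c(cons)+12=o, k(cons)+12=w, b(cons)+12=n, o(vowel)+8=w, n(cons)+12=z, e(vowel)+8=m.

niownwzm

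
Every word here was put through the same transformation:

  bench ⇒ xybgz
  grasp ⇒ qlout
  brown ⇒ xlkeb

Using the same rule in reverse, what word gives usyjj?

Each letter's alphabet position (a=0..z=25) is mapped through 9·x+14 mod 26 — an affine cipher.
Undoing it on usyjj: u(20)→3·(20−14)≡18=s; s(18)→3·(18−14)≡12=m; y(24)→3·(24−14)≡4=e; j(9)→3·(9−14)≡11=l; j(9)→3·(9−14)≡11=l (all mod 26).

smell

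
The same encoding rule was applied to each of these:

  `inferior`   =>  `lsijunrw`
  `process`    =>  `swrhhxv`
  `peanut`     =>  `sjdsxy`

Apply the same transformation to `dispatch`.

Shifts by position in inferior: pos 0: i→l (+3), pos 1: n→s (+5), pos 2: f→i (+3), pos 3: e→j (+5) — repeating every 2. A repeating key of period 2 is used — shifts +3, +5 over and over.
For dispatch: d+3=g, i+5=n, s+3=v, p+5=u, a+3=d, t+5=y, c+3=f, h+5=m.

gnvudyfm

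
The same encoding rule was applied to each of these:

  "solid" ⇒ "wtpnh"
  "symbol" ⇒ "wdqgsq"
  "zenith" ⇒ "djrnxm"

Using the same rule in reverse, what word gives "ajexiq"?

Shifts by position in solid: pos 0: s→w (+4), pos 1: o→t (+5), pos 2: l→p (+4), pos 3: i→n (+5) — repeating every 2. A repeating key of period 2 is used — shifts +4, +5 over and over.
Decoding ajexiq: a−4=w, j−5=e, e−4=a, x−5=s, i−4=e, q−5=l.

weasel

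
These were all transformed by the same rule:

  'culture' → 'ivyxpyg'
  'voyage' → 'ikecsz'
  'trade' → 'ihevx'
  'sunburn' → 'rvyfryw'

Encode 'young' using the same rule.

krysc

The output letters match the input read backwards, each shifted +4: culture reversed is erutluc. The word is reversed, then every letter is shifted forward by 4.
Applying it to young: reverse → gnuoy; then shift: g+4=k, n+4=r, u+4=y, o+4=s, y+4=c.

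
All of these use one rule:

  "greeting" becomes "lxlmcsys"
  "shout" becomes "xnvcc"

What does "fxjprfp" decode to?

In greeting: g→l is +5, r→x is +6, e→l is +7, e→m is +8 — the shift increases by 1 each position. The shift increases by 1 at each position, starting from +5: 5, 6, 7, ….
Decoding fxjprfp: f−5=a, x−6=r, j−7=c, p−8=h, r−9=i, f−10=v, p−11=e.

archive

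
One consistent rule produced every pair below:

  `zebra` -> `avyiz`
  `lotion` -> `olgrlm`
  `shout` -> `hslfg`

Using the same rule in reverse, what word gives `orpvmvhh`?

Each pair mirrors across the alphabet (z↔a, e↔v, b↔y): positions sum to 25. Each letter is replaced by its mirror in the alphabet: a↔z, b↔y, c↔x, and so on (the Atbash cipher).
Reversing it on orpvmvhh: o↔l, r↔i, p↔k, v↔e, m↔n, v↔e, h↔s, h↔s.

likeness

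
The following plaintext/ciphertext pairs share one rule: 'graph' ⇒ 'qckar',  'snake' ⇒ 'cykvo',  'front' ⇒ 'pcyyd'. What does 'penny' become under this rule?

It's a Vigenère-style cipher with numeric key [10,11]: position i shifts by key[i mod 2].
On penny: p+10=z, e+11=p, n+10=x, n+11=y, y+10=i.

zpxyi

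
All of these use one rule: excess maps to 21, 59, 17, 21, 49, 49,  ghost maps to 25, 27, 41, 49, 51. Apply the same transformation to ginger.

25, 29, 39, 25, 21, 47

e(#5)→21 and x(#24)→59: differences scale by 2, so n = 2·pos + 11. With a=1..z=26, the number is 2·pos + 11.
For ginger: g=7→25, i=9→29, n=14→39, g=7→25, e=5→21, r=18→47.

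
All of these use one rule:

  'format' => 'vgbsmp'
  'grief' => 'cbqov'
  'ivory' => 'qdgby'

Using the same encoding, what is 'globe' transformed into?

f(5)→v(21) and o(14)→g(6) fit y≡7x+12 (mod 26); the inverse of 7 mod 26 is 15. This is an affine cipher: with a=0,…,z=25, each position x becomes (7x+12) mod 26.
For globe: g(6)→7·6+12≡2=c; l(11)→7·11+12≡11=l; o(14)→7·14+12≡6=g; b(1)→7·1+12≡19=t; e(4)→7·4+12≡14=o (all mod 26).

clgto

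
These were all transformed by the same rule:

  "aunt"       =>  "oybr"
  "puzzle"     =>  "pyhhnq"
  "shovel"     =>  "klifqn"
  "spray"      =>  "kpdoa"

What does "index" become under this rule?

sbjqt

a(0)→o(14) and u(20)→y(24) fit y≡7x+14 (mod 26); the inverse of 7 mod 26 is 15. This is an affine cipher: with a=0,…,z=25, each position x becomes (7x+14) mod 26.
For index: i(8)→7·8+14≡18=s; n(13)→7·13+14≡1=b; d(3)→7·3+14≡9=j; e(4)→7·4+14≡16=q; x(23)→7·23+14≡19=t (all mod 26).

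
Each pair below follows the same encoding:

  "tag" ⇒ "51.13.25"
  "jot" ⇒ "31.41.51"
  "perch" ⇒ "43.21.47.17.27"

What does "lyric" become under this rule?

t(#20)→51 and a(#1)→13: differences scale by 2, so n = 2·pos + 11. Each letter becomes 2×(its alphabet position, a=1..z=26) + 11.
On lyric: l=12→35, y=25→61, r=18→47, i=9→29, c=3→17.

35.61.47.29.17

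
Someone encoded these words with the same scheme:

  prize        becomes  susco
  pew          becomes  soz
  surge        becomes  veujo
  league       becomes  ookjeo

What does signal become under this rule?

The rule splits by letter class: vowels +10, consonants +3.
For signal: s(cons)+3=v, i(vowel)+10=s, g(cons)+3=j, n(cons)+3=q, a(vowel)+10=k, l(cons)+3=o.

vsjqko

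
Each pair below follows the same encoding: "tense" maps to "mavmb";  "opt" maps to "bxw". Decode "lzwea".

sword

Read the word backwards and shift each letter +8.
Decoding lzwea: shift back: l−8=d, z−8=r, w−8=o, e−8=w, a−8=s → drows; then reverse → sword.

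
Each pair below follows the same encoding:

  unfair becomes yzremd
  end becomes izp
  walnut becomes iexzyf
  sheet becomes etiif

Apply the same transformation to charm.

otedy

The shift depends on letter class: consonant n→z is +12, but vowel u→y is +4. The rule splits by letter class: vowels +4, consonants +12.
Applying it to charm: c(cons)+12=o, h(cons)+12=t, a(vowel)+4=e, r(cons)+12=d, m(cons)+12=y.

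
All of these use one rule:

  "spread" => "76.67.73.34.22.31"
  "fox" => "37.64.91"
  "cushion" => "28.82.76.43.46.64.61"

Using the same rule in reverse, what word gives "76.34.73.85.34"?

Each letter becomes 3×(its alphabet position, a=1..z=26) + 19.
Reversing it on 76.34.73.85.34: 76→(76−19)÷3=19=s, 34→(34−19)÷3=5=e, 73→(73−19)÷3=18=r, 85→(85−19)÷3=22=v, 34→(34−19)÷3=5=e.

serve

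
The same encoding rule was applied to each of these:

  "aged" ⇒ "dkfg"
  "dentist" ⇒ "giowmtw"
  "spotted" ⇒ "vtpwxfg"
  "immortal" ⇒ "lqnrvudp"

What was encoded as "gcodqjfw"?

Shifts by position in aged: pos 0: a→d (+3), pos 1: g→k (+4), pos 2: e→f (+1), pos 3: d→g (+3) — repeating every 3. The shifts repeat in a cycle of length 3: positions 0,1,… shift by +3, +4, +1, then the pattern repeats.
Decoding gcodqjfw: g−3=d, c−4=y, o−1=n, d−3=a, q−4=m, j−1=i, f−3=c, w−4=s.

dynamics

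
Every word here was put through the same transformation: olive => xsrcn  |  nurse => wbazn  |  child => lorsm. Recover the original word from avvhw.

Shifts by position in olive: pos 0: o→x (+9), pos 1: l→s (+7), pos 2: i→r (+9), pos 3: v→c (+7) — repeating every 2. The shifts repeat in a cycle of length 2: positions 0,1,… shift by +9, +7, then the pattern repeats.
Undoing it on avvhw: a−9=r, v−7=o, v−9=m, h−7=a, w−9=n.

roman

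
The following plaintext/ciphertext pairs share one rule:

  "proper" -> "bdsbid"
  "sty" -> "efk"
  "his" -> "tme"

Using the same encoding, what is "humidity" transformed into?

tyympmfk

The shift depends on letter class: consonant p→b is +12, but vowel o→s is +4. Two shifts are in play — +4 for a/e/i/o/u, +12 for every other letter.
Applying it to humidity: h(cons)+12=t, u(vowel)+4=y, m(cons)+12=y, i(vowel)+4=m, d(cons)+12=p, i(vowel)+4=m, t(cons)+12=f, y(cons)+12=k.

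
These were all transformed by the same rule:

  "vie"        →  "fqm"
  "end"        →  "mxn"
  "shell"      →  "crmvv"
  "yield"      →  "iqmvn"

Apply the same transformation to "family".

The shift depends on letter class: consonant v→f is +10, but vowel i→q is +8. The rule splits by letter class: vowels +8, consonants +10.
For family: f(cons)+10=p, a(vowel)+8=i, m(cons)+10=w, i(vowel)+8=q, l(cons)+10=v, y(cons)+10=i.

piwqvi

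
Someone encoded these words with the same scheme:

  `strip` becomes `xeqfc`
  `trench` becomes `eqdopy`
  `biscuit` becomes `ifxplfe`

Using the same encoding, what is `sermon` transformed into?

s(18)→x(23) and t(19)→e(4) fit y≡7x+1 (mod 26); the inverse of 7 mod 26 is 15. Each letter's alphabet position (a=0..z=25) is mapped through 7·x+1 mod 26 — an affine cipher.
For sermon: s(18)→7·18+1≡23=x; e(4)→7·4+1≡3=d; r(17)→7·17+1≡16=q; m(12)→7·12+1≡7=h; o(14)→7·14+1≡21=v; n(13)→7·13+1≡14=o (all mod 26).

xdqhvo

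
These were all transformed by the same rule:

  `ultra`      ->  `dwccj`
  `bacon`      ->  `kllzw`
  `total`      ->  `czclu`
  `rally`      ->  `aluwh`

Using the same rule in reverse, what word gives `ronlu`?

Shifts by position in ultra: pos 0: u→d (+9), pos 1: l→w (+11), pos 2: t→c (+9), pos 3: r→c (+11) — repeating every 2. A repeating key of period 2 is used — shifts +9, +11 over and over.
Undoing it on ronlu: r−9=i, o−11=d, n−9=e, l−11=a, u−9=l.

ideal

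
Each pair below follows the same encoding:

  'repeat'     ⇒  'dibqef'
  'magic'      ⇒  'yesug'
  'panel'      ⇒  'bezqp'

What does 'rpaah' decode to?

flood

Shifts by position in repeat: pos 0: r→d (+12), pos 1: e→i (+4), pos 2: p→b (+12), pos 3: e→q (+12), pos 4: a→e (+4), pos 5: t→f (+12) — repeating every 3. It's a Vigenère-style cipher with numeric key [12,4,12]: position i shifts by key[i mod 3].
Undoing it on rpaah: r−12=f, p−4=l, a−12=o, a−12=o, h−4=d.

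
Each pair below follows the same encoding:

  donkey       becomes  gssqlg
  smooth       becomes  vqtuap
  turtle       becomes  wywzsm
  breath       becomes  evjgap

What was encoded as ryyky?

In donkey: d→g is +3, o→s is +4, n→s is +5, k→q is +6 — the shift increases by 1 each position. Each letter shifts forward by (position + 3), i.e. 3, 4, 5, … — the shift grows by one for each successive letter.
Decoding ryyky: r−3=o, y−4=u, y−5=t, k−6=e, y−7=r.

outer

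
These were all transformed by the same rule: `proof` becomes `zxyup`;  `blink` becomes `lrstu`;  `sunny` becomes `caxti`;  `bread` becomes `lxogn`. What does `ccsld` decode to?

swift

The shifts repeat in a cycle of length 2: positions 0,1,… shift by +10, +6, then the pattern repeats.
Undoing it on ccsld: c−10=s, c−6=w, s−10=i, l−6=f, d−10=t.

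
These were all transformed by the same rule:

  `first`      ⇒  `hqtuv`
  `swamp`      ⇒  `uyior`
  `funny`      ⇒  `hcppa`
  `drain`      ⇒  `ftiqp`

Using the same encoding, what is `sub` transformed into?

The shift depends on letter class: consonant f→h is +2, but vowel i→q is +8. Vowels shift forward by 8 and consonants shift forward by 2.
On sub: s(cons)+2=u, u(vowel)+8=c, b(cons)+2=d.

ucd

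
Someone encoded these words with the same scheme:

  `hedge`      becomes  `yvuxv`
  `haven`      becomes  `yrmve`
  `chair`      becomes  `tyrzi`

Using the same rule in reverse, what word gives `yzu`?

hid

Compare letters: h→y is +17, e→v is +17, d→u is +17 — a constant shift. It's a constant shift of +17 (ROT17).
Decoding yzu: y−17=h, z−17=i, u−17=d.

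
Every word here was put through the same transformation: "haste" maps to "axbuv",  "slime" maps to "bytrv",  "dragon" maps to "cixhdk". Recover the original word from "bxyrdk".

h(7)→a(0) and a(0)→x(23) fit y≡19x+23 (mod 26); the inverse of 19 mod 26 is 11. Each letter's alphabet position (a=0..z=25) is mapped through 19·x+23 mod 26 — an affine cipher.
Undoing it on bxyrdk: b(1)→11·(1−23)≡18=s; x(23)→11·(23−23)≡0=a; y(24)→11·(24−23)≡11=l; r(17)→11·(17−23)≡12=m; d(3)→11·(3−23)≡14=o; k(10)→11·(10−23)≡13=n (all mod 26).

salmon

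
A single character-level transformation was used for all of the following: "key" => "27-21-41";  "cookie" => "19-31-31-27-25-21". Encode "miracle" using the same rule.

29-25-34-17-19-28-21

k is letter #11 and maps to 27: an offset of 16. Letters become their 1-based position plus 16 (so a→17, b→18, …).
On miracle: m=13→29, i=9→25, r=18→34, a=1→17, c=3→19, l=12→28, e=5→21.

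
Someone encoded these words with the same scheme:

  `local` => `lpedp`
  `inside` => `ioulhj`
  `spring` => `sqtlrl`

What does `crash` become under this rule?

cscvl

In local: l→l is +0, o→p is +1, c→e is +2, a→d is +3 — the shift increases by 1 each position. Each letter shifts forward by its position index (0, 1, 2, …) — the shift grows by one for each successive letter.
Applying it to crash: c+0=c, r+1=s, a+2=c, s+3=v, h+4=l.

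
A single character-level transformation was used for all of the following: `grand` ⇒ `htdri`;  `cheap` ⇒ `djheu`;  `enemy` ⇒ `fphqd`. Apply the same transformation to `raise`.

In grand: g→h is +1, r→t is +2, a→d is +3, n→r is +4 — the shift increases by 1 each position. Letter i (0-indexed) is shifted by i+1, so successive shifts are 1, 2, 3, ….
Applying it to raise: r+1=s, a+2=c, i+3=l, s+4=w, e+5=j.

sclwj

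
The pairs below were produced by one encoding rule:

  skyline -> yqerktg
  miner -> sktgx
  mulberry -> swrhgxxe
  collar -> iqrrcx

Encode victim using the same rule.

Vowels shift forward by 2 and consonants shift forward by 6.
On victim: v(cons)+6=b, i(vowel)+2=k, c(cons)+6=i, t(cons)+6=z, i(vowel)+2=k, m(cons)+6=s.

bkizks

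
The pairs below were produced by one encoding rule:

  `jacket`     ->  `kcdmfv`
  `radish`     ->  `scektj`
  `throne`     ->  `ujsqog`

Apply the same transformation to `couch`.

Shifts by position in jacket: pos 0: j→k (+1), pos 1: a→c (+2), pos 2: c→d (+1), pos 3: k→m (+2) — repeating every 2. The shifts repeat in a cycle of length 2: positions 0,1,… shift by +1, +2, then the pattern repeats.
For couch: c+1=d, o+2=q, u+1=v, c+2=e, h+1=i.

dqvei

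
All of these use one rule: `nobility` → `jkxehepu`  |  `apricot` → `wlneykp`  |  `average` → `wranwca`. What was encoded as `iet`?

Compare letters: n→j is +22, o→k is +22, b→x is +22 — a constant shift. This is a Caesar cipher with shift 22.
Decoding iet: i−22=m, e−22=i, t−22=x.

mix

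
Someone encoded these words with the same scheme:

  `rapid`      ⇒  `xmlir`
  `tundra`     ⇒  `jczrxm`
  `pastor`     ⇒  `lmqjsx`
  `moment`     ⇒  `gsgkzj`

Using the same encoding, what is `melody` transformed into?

Treating letters as 0–25, the rule is x ↦ 19x + 12 (mod 26).
On melody: m(12)→19·12+12≡6=g; e(4)→19·4+12≡10=k; l(11)→19·11+12≡13=n; o(14)→19·14+12≡18=s; d(3)→19·3+12≡17=r; y(24)→19·24+12≡0=a (all mod 26).

gknsra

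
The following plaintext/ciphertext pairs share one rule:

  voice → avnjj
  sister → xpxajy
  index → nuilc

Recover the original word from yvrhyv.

tomato

Shifts by position in voice: pos 0: v→a (+5), pos 1: o→v (+7), pos 2: i→n (+5), pos 3: c→j (+7) — repeating every 2. A repeating key of period 2 is used — shifts +5, +7 over and over.
Reversing it on yvrhyv: y−5=t, v−7=o, r−5=m, h−7=a, y−5=t, v−7=o.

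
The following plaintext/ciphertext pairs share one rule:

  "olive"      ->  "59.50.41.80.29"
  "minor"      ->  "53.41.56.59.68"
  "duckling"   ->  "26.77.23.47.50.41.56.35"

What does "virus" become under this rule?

80.41.68.77.71

o(#15)→59 and l(#12)→50: differences scale by 3, so n = 3·pos + 14. Each letter becomes 3×(its alphabet position, a=1..z=26) + 14.
Applying it to virus: v=22→80, i=9→41, r=18→68, u=21→77, s=19→71.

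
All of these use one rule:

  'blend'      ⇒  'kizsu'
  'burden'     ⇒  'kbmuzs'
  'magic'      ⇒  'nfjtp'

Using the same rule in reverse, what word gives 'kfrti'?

basil

b(1)→k(10) and l(11)→i(8) fit y≡5x+5 (mod 26); the inverse of 5 mod 26 is 21. Treating letters as 0–25, the rule is x ↦ 5x + 5 (mod 26).
Undoing it on kfrti: k(10)→21·(10−5)≡1=b; f(5)→21·(5−5)≡0=a; r(17)→21·(17−5)≡18=s; t(19)→21·(19−5)≡8=i; i(8)→21·(8−5)≡11=l (all mod 26).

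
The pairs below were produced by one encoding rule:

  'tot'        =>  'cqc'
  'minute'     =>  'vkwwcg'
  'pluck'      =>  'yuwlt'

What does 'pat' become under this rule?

The shift depends on letter class: consonant t→c is +9, but vowel o→q is +2. Two shifts are in play — +2 for a/e/i/o/u, +9 for every other letter.
For pat: p(cons)+9=y, a(vowel)+2=c, t(cons)+9=c.

ycc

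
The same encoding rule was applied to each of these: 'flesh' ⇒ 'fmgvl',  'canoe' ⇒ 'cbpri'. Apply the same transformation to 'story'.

suquc

The shift increases by 1 at each position, starting from +0: 0, 1, 2, ….
Applying it to story: s+0=s, t+1=u, o+2=q, r+3=u, y+4=c.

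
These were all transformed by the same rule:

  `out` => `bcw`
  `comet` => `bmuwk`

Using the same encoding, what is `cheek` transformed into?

smmpk

The output letters match the input read backwards, each shifted +8: out reversed is tuo. The word is reversed, then every letter is shifted forward by 8.
Applying it to cheek: reverse → keehc; then shift: k+8=s, e+8=m, e+8=m, h+8=p, c+8=k.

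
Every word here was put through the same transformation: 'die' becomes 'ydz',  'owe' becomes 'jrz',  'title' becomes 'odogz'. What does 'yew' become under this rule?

tzr

It's a constant shift of +21 (ROT21).
For yew: y+21=t, e+21=z, w+21=r.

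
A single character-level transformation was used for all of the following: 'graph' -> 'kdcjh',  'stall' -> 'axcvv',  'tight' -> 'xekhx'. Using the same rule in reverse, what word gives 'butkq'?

g(6)→k(10) and r(17)→d(3) fit y≡23x+2 (mod 26); the inverse of 23 mod 26 is 17. This is an affine cipher: with a=0,…,z=25, each position x becomes (23x+2) mod 26.
Undoing it on butkq: b(1)→17·(1−2)≡9=j; u(20)→17·(20−2)≡20=u; t(19)→17·(19−2)≡3=d; k(10)→17·(10−2)≡6=g; q(16)→17·(16−2)≡4=e (all mod 26).

judge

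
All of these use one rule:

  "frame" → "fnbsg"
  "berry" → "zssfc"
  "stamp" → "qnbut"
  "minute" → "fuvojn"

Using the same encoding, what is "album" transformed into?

nvcmb

The output letters match the input read backwards, each shifted +1: frame reversed is emarf. Two steps: reverse the string, then apply a Caesar shift of +1.
Applying it to album: reverse → mubla; then shift: m+1=n, u+1=v, b+1=c, l+1=m, a+1=b.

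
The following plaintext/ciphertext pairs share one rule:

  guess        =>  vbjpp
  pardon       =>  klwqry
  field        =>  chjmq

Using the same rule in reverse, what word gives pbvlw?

g(6)→v(21) and u(20)→b(1) fit y≡19x+11 (mod 26); the inverse of 19 mod 26 is 11. This is an affine cipher: with a=0,…,z=25, each position x becomes (19x+11) mod 26.
Undoing it on pbvlw: p(15)→11·(15−11)≡18=s; b(1)→11·(1−11)≡20=u; v(21)→11·(21−11)≡6=g; l(11)→11·(11−11)≡0=a; w(22)→11·(22−11)≡17=r (all mod 26).

sugar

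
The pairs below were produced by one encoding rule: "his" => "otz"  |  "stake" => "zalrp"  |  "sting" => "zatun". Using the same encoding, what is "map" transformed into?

tlw

The shift depends on letter class: consonant h→o is +7, but vowel i→t is +11. Two shifts are in play — +11 for a/e/i/o/u, +7 for every other letter.
For map: m(cons)+7=t, a(vowel)+11=l, p(cons)+7=w.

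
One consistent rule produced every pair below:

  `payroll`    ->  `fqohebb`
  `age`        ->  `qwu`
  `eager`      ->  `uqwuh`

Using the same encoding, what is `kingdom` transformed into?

It's a constant shift of +16 (ROT16).
On kingdom: k+16=a, i+16=y, n+16=d, g+16=w, d+16=t, o+16=e, m+16=c.

aydwtec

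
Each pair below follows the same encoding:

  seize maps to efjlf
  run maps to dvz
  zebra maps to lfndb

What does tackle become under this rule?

The rule splits by letter class: vowels +1, consonants +12.
For tackle: t(cons)+12=f, a(vowel)+1=b, c(cons)+12=o, k(cons)+12=w, l(cons)+12=x, e(vowel)+1=f.

fbowxf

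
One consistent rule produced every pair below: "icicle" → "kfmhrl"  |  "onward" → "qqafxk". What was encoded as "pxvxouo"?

In icicle: i→k is +2, c→f is +3, i→m is +4, c→h is +5 — the shift increases by 1 each position. Letter i (0-indexed) is shifted by i+2, so successive shifts are 2, 3, 4, ….
Undoing it on pxvxouo: p−2=n, x−3=u, v−4=r, x−5=s, o−6=i, u−7=n, o−8=g.

nursing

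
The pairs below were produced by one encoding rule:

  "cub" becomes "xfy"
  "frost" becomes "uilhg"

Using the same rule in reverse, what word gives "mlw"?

nod

Each letter is replaced by its mirror in the alphabet: a↔z, b↔y, c↔x, and so on (the Atbash cipher).
Decoding mlw: m↔n, l↔o, w↔d.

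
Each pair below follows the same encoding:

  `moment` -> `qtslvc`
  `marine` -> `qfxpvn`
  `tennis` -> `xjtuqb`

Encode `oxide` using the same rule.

In moment: m→q is +4, o→t is +5, m→s is +6, e→l is +7 — the shift increases by 1 each position. The shift increases by 1 at each position, starting from +4: 4, 5, 6, ….
Applying it to oxide: o+4=s, x+5=c, i+6=o, d+7=k, e+8=m.

scokm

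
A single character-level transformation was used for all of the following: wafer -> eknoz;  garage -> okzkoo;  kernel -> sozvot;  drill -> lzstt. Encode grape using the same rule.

The shift depends on letter class: consonant w→e is +8, but vowel a→k is +10. The rule splits by letter class: vowels +10, consonants +8.
On grape: g(cons)+8=o, r(cons)+8=z, a(vowel)+10=k, p(cons)+8=x, e(vowel)+10=o.

ozkxo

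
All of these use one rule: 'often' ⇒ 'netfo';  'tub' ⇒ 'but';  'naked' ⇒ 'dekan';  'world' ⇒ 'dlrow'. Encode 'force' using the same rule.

ecrof

The output letters match the input read backwards: often reversed is netfo. It's just the letters in reverse order.
For force: reverse → ecrof.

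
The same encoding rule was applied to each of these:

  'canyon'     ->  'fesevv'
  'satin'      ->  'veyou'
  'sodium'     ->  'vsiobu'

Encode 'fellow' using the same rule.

In canyon: c→f is +3, a→e is +4, n→s is +5, y→e is +6 — the shift increases by 1 each position. Each letter shifts forward by (position + 3), i.e. 3, 4, 5, … — the shift grows by one for each successive letter.
On fellow: f+3=i, e+4=i, l+5=q, l+6=r, o+7=v, w+8=e.

iiqrve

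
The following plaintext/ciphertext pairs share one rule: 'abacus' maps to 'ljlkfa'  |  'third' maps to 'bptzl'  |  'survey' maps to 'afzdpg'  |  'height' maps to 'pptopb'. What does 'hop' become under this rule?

The shift depends on letter class: consonant b→j is +8, but vowel a→l is +11. Two shifts are in play — +11 for a/e/i/o/u, +8 for every other letter.
For hop: h(cons)+8=p, o(vowel)+11=z, p(cons)+8=x.

pzx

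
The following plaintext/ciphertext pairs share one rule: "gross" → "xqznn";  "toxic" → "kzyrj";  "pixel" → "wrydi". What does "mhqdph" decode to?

g(6)→x(23) and r(17)→q(16) fit y≡23x+15 (mod 26); the inverse of 23 mod 26 is 17. Each letter's alphabet position (a=0..z=25) is mapped through 23·x+15 mod 26 — an affine cipher.
Undoing it on mhqdph: m(12)→17·(12−15)≡1=b; h(7)→17·(7−15)≡20=u; q(16)→17·(16−15)≡17=r; d(3)→17·(3−15)≡4=e; p(15)→17·(15−15)≡0=a; h(7)→17·(7−15)≡20=u (all mod 26).

bureau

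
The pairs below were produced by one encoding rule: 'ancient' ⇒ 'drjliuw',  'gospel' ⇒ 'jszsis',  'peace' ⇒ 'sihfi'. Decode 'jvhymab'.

gravity

Shifts by position in ancient: pos 0: a→d (+3), pos 1: n→r (+4), pos 2: c→j (+7), pos 3: i→l (+3), pos 4: e→i (+4), pos 5: n→u (+7) — repeating every 3. A repeating key of period 3 is used — shifts +3, +4, +7 over and over.
Decoding jvhymab: j−3=g, v−4=r, h−7=a, y−3=v, m−4=i, a−7=t, b−3=y.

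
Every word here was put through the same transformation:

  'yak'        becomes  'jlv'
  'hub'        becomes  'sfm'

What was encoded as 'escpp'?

Compare letters: y→j is +11, a→l is +11, k→v is +11 — a constant shift. This is a Caesar cipher with shift 11.
Undoing it on escpp: e−11=t, s−11=h, c−11=r, p−11=e, p−11=e.

three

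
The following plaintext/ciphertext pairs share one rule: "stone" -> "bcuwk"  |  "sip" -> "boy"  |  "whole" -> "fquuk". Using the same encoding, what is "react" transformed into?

Two shifts are in play — +6 for a/e/i/o/u, +9 for every other letter.
For react: r(cons)+9=a, e(vowel)+6=k, a(vowel)+6=g, c(cons)+9=l, t(cons)+9=c.

akglc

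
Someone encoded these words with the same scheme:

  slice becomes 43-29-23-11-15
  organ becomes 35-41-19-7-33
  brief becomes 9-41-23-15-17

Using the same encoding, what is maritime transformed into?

31-7-41-23-45-23-31-15

s(#19)→43 and l(#12)→29: differences scale by 2, so n = 2·pos + 5. Each letter becomes 2×(its alphabet position, a=1..z=26) + 5.
For maritime: m=13→31, a=1→7, r=18→41, i=9→23, t=20→45, i=9→23, m=13→31, e=5→15.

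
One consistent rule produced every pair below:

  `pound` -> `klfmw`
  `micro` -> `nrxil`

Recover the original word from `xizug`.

craft

Letters are reflected about the middle of the alphabet (position → 25−position): Atbash.
Undoing it on xizug: x↔c, i↔r, z↔a, u↔f, g↔t.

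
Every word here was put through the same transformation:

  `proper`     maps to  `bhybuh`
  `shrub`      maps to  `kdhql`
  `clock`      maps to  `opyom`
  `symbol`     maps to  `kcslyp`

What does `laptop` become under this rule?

p(15)→b(1) and r(17)→h(7) fit y≡3x+8 (mod 26); the inverse of 3 mod 26 is 9. This is an affine cipher: with a=0,…,z=25, each position x becomes (3x+8) mod 26.
On laptop: l(11)→3·11+8≡15=p; a(0)→3·0+8≡8=i; p(15)→3·15+8≡1=b; t(19)→3·19+8≡13=n; o(14)→3·14+8≡24=y; p(15)→3·15+8≡1=b (all mod 26).

pibnyb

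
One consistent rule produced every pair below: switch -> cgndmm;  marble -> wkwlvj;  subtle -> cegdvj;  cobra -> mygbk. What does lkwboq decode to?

barrel

Shifts by position in switch: pos 0: s→c (+10), pos 1: w→g (+10), pos 2: i→n (+5), pos 3: t→d (+10), pos 4: c→m (+10), pos 5: h→m (+5) — repeating every 3. The shifts repeat in a cycle of length 3: positions 0,1,… shift by +10, +10, +5, then the pattern repeats.
Decoding lkwboq: l−10=b, k−10=a, w−5=r, b−10=r, o−10=e, q−5=l.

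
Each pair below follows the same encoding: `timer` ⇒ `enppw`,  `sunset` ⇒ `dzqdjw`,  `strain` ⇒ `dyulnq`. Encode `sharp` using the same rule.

dmdcu

Shifts by position in timer: pos 0: t→e (+11), pos 1: i→n (+5), pos 2: m→p (+3), pos 3: e→p (+11), pos 4: r→w (+5) — repeating every 3. The shifts repeat in a cycle of length 3: positions 0,1,… shift by +11, +5, +3, then the pattern repeats.
For sharp: s+11=d, h+5=m, a+3=d, r+11=c, p+5=u.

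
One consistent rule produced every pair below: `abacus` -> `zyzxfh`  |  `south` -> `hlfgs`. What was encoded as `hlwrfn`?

sodium

Each pair mirrors across the alphabet (a↔z, b↔y, a↔z): positions sum to 25. Each letter is replaced by its mirror in the alphabet: a↔z, b↔y, c↔x, and so on (the Atbash cipher).
Reversing it on hlwrfn: h↔s, l↔o, w↔d, r↔i, f↔u, n↔m.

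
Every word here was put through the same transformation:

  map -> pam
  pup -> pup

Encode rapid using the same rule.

dipar

It's just the letters in reverse order.
For rapid: reverse → dipar.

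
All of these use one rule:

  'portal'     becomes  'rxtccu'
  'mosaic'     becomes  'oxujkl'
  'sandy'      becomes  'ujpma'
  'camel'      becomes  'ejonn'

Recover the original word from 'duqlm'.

Shifts by position in portal: pos 0: p→r (+2), pos 1: o→x (+9), pos 2: r→t (+2), pos 3: t→c (+9) — repeating every 2. It's a Vigenère-style cipher with numeric key [2,9]: position i shifts by key[i mod 2].
Reversing it on duqlm: d−2=b, u−9=l, q−2=o, l−9=c, m−2=k.

block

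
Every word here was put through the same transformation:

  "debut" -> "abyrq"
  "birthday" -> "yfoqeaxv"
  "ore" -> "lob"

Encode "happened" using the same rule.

It's a constant shift of +23 (ROT23).
For happened: h+23=e, a+23=x, p+23=m, p+23=m, e+23=b, n+23=k, e+23=b, d+23=a.

exmmbkba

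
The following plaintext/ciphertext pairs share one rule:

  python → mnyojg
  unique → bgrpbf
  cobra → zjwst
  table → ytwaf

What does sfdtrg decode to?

remain

p(15)→m(12) and y(24)→n(13) fit y≡3x+19 (mod 26); the inverse of 3 mod 26 is 9. This is an affine cipher: with a=0,…,z=25, each position x becomes (3x+19) mod 26.
Undoing it on sfdtrg: s(18)→9·(18−19)≡17=r; f(5)→9·(5−19)≡4=e; d(3)→9·(3−19)≡12=m; t(19)→9·(19−19)≡0=a; r(17)→9·(17−19)≡8=i; g(6)→9·(6−19)≡13=n (all mod 26).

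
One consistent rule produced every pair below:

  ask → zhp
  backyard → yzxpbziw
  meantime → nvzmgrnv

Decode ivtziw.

Each pair mirrors across the alphabet (a↔z, s↔h, k↔p): positions sum to 25. Letters are reflected about the middle of the alphabet (position → 25−position): Atbash.
Decoding ivtziw: i↔r, v↔e, t↔g, z↔a, i↔r, w↔d.

regard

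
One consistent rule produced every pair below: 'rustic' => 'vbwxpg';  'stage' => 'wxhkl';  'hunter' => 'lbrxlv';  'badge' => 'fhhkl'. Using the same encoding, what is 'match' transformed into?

The shift depends on letter class: consonant r→v is +4, but vowel u→b is +7. Two shifts are in play — +7 for a/e/i/o/u, +4 for every other letter.
Applying it to match: m(cons)+4=q, a(vowel)+7=h, t(cons)+4=x, c(cons)+4=g, h(cons)+4=l.

qhxgl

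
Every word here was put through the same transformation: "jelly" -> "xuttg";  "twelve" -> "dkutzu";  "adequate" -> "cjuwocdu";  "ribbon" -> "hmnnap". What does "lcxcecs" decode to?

pajamas

j(9)→x(23) and e(4)→u(20) fit y≡11x+2 (mod 26); the inverse of 11 mod 26 is 19. This is an affine cipher: with a=0,…,z=25, each position x becomes (11x+2) mod 26.
Reversing it on lcxcecs: l(11)→19·(11−2)≡15=p; c(2)→19·(2−2)≡0=a; x(23)→19·(23−2)≡9=j; c(2)→19·(2−2)≡0=a; e(4)→19·(4−2)≡12=m; c(2)→19·(2−2)≡0=a; s(18)→19·(18−2)≡18=s (all mod 26).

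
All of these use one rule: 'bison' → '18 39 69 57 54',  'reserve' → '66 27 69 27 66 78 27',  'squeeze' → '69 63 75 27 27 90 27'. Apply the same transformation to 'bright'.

18 66 39 33 36 72

b(#2)→18 and i(#9)→39: differences scale by 3, so n = 3·pos + 12. Each letter becomes 3×(its alphabet position, a=1..z=26) + 12.
For bright: b=2→18, r=18→66, i=9→39, g=7→33, h=8→36, t=20→72.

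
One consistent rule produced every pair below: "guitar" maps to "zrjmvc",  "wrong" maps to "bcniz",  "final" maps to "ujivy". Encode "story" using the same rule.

g(6)→z(25) and u(20)→r(17) fit y≡5x+21 (mod 26); the inverse of 5 mod 26 is 21. Treating letters as 0–25, the rule is x ↦ 5x + 21 (mod 26).
On story: s(18)→5·18+21≡7=h; t(19)→5·19+21≡12=m; o(14)→5·14+21≡13=n; r(17)→5·17+21≡2=c; y(24)→5·24+21≡11=l (all mod 26).

hmncl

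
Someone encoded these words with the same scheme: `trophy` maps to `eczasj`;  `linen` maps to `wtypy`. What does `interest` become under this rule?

Compare letters: t→e is +11, r→c is +11, o→z is +11 — a constant shift. Every letter moves 11 places later in the alphabet, wrapping around z→a.
On interest: i+11=t, n+11=y, t+11=e, e+11=p, r+11=c, e+11=p, s+11=d, t+11=e.

tyepcpde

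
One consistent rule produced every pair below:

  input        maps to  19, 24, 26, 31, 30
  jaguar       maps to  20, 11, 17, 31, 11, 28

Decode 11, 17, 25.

ago

i is letter #9 and maps to 19: an offset of 10. Each letter is replaced by its alphabet position (a=1..z=26) + 10.
Reversing it on 11, 17, 25: 11→(11−10)÷1=1=a, 17→(17−10)÷1=7=g, 25→(25−10)÷1=15=o.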